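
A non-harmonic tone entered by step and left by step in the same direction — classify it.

Approach: by step. Departure: by step, continuing in the same direction.
Stepwise on both sides with no change of direction means the note fills in the space between two different chord tones — a passing tone. (Had it turned back to its starting note it would be a neighbor tone instead.)

Passing tone.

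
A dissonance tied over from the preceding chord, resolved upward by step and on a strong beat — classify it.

Retardation.

Approach: by preparation — the pitch is first a chord tone, then held (tied or repeated) while the harmony changes under it. Departure: up by step. Metric position: strong.
A prepared dissonance that resolves upward by step — a retardation. (The same figure resolving downward would be a suspension.)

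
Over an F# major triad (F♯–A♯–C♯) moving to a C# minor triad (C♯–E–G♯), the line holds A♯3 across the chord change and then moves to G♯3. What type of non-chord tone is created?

The harmony at that moment is C♯ minor triad (C♯, E, G♯); A♯3 is not a chord tone.
It is held over (the same pitch as the preceding A♯3) and left by step down to G♯3.
Held over from the previous chord and resolving down by step — a suspension.

A♯3 is a suspension.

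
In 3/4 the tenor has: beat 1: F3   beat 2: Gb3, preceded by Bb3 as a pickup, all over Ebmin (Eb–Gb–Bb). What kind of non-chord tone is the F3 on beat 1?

Appoggiatura.

The harmony at that moment is Eb minor triad (Eb, Gb, Bb); F3 is not a chord tone.
It is approached by leap down from Bb3 and left by step up to Gb3.
Leap in, step out, metrically accented — an appoggiatura.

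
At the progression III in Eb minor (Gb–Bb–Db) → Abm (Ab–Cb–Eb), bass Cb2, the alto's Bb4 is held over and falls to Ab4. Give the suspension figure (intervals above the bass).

7–6 suspension.

At the second chord the bass is Cb2. The suspended Bb4 lies a seventh above the bass; after resolving down by step to Ab4, the interval above the bass becomes a sixth.
Suspension figures are named by those two intervals: 7–6.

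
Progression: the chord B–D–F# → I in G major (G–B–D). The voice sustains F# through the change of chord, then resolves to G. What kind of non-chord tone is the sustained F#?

The harmony at that moment is G major triad (G, B, D); F# is not a chord tone.
It is held over (the same pitch as the preceding F#) and left by step up to G.
Held over from the previous chord and resolving up by step — a retardation.

F# is a retardation.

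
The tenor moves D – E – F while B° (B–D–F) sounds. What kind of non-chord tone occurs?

The harmony at that moment is B diminished triad (B, D, F); E is not a chord tone.
It is approached by step up from D and left by step up to F.
Step in, step out in the same direction — a passing tone.

E is a passing tone.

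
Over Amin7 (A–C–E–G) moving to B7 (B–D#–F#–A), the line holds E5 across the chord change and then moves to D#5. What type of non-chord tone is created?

The harmony at that moment is B dominant seventh chord (B, D#, F#, A); E5 is not a chord tone.
It is held over (the same pitch as the preceding E5) and left by step down to D#5.
Held over from the previous chord and resolving down by step — a suspension.

E5 is a suspension.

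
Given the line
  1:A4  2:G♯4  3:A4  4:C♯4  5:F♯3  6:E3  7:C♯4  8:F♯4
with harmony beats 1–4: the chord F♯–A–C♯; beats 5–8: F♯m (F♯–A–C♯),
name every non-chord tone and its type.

G♯4 (beat 2) — neighbor tone; E3 (beat 6) — escape tone.

The harmony at that moment is F♯ minor triad (F♯, A, C♯); G♯4 is not a chord tone.
It is approached by step down from A4 and left by step up to A4.
Step away and step back to the same note — a neighbor tone (lower neighbor).
The harmony at that moment is F♯ minor triad (F♯, A, C♯); E3 is not a chord tone.
It is approached by step down from F♯3 and left by leap up to C♯4.
Step in, leap out — an escape tone.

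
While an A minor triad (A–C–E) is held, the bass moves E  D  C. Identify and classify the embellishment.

D is a passing tone.

The harmony at that moment is A minor triad (A, C, E); D is not a chord tone.
It is approached by step down from E and left by step down to C.
Step in, step out in the same direction — a passing tone.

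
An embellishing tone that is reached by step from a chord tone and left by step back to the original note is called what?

Neighbor tone.

Approach: by step. Departure: by step in the opposite direction, back to the starting pitch.
Stepwise on both sides but reversing to return to the same chord tone — a neighbor tone. (Had it continued onward in the same direction it would be a passing tone instead.)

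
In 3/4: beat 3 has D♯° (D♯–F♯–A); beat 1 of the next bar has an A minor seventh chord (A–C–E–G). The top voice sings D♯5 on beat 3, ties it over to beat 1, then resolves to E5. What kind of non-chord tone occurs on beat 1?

The harmony at that moment is A minor seventh chord (A, C, E, G); D♯5 is not a chord tone.
It is held over (the same pitch as the preceding D♯5) and left by step up to E5.
Held over from the previous chord and resolving up by step — a retardation.

Retardation.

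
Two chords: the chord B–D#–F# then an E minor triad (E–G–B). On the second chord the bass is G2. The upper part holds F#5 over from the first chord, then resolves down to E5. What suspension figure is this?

7–6 suspension.

At the second chord the bass is G2. The suspended F#5 lies a seventh above the bass; after resolving down by step to E5, the interval above the bass becomes a sixth.
Suspension figures are named by those two intervals: 7–6.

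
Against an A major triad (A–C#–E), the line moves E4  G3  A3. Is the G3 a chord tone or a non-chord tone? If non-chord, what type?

Non-chord tone — an appoggiatura.

The harmony at that moment is A major triad (A, C#, E); G3 is not a chord tone.
It is approached by leap down from E4 and left by step up to A3.
Leap in, step out — an appoggiatura.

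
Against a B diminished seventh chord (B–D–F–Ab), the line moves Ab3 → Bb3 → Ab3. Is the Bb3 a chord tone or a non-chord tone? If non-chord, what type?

The harmony at that moment is B diminished seventh chord (B, D, F, Ab); Bb3 is not a chord tone.
It is approached by step up from Ab3 and left by step down to Ab3.
Step away and step back to the same note — a neighbor tone (upper neighbor).

Non-chord tone — a neighbor tone.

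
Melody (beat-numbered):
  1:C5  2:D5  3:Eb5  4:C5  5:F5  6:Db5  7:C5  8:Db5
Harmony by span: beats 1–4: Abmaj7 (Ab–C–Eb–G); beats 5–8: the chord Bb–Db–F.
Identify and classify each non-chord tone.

The harmony at that moment is Ab major seventh chord (Ab, C, Eb, G); D5 is not a chord tone.
It is approached by step up from C5 and left by step up to Eb5.
Step in, step out in the same direction — a passing tone.
The harmony at that moment is Bb minor triad (Bb, Db, F); C5 is not a chord tone.
It is approached by step down from Db5 and left by step up to Db5.
Step away and step back to the same note — a neighbor tone (lower neighbor).

D5 (beat 2) — passing tone; C5 (beat 7) — neighbor tone.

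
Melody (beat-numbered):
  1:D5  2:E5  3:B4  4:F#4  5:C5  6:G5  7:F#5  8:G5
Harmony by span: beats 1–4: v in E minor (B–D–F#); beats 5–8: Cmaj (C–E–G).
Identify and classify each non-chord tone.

The harmony at that moment is B minor triad (B, D, F#); E5 is not a chord tone.
It is approached by step up from D5 and left by leap down to B4.
Step in, leap out — an escape tone.
The harmony at that moment is C major triad (C, E, G); F#5 is not a chord tone.
It is approached by step down from G5 and left by step up to G5.
Step away and step back to the same note — a neighbor tone (lower neighbor).

E5 (beat 2) — escape tone; F#5 (beat 7) — neighbor tone.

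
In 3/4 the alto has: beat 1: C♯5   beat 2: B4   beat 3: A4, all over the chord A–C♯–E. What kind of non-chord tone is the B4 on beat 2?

Passing tone.

The harmony at that moment is A major triad (A, C♯, E); B4 is not a chord tone.
It is approached by step down from C♯5 and left by step down to A4.
Step in, step out in the same direction — a passing tone.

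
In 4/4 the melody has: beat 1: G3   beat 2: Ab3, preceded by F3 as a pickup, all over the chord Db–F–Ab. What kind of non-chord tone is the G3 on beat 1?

Passing tone.

The harmony at that moment is Db major triad (Db, F, Ab); G3 is not a chord tone.
It is approached by step up from F3 and left by step up to Ab3.
Step in, step out in the same direction — a passing tone.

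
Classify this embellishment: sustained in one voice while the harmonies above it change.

Pedal tone.

Approach: none. Departure: none — a single pitch is sustained while the chords change around it, passing through harmonies that do not contain it.
No melodic motion at all; the dissonance is created entirely by the moving harmonies against the stationary note — a pedal tone (pedal point).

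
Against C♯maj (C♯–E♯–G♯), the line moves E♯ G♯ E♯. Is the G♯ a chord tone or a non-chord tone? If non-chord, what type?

C# major triad contains C♯, E♯, G♯; G♯ is the fifth, so it is a chord tone.

Chord tone (the fifth of C# major triad).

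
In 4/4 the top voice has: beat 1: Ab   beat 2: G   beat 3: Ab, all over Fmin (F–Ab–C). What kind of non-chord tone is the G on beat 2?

The harmony at that moment is F minor triad (F, Ab, C); G is not a chord tone.
It is approached by step down from Ab and left by step up to Ab.
Step away and step back to the same note — a neighbor tone (lower neighbor).

Lower neighbor tone.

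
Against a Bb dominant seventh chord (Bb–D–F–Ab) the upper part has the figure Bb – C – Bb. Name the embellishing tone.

The harmony at that moment is Bb dominant seventh chord (Bb, D, F, Ab); C is not a chord tone.
It is approached by step up from Bb and left by step down to Bb.
Step away and step back to the same note — a neighbor tone (upper neighbor).

C is a neighbor tone.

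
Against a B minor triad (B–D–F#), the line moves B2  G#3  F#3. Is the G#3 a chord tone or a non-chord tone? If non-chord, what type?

The harmony at that moment is B minor triad (B, D, F#); G#3 is not a chord tone.
It is approached by leap up from B2 and left by step down to F#3.
Leap in, step out — an appoggiatura.

Non-chord tone — an appoggiatura.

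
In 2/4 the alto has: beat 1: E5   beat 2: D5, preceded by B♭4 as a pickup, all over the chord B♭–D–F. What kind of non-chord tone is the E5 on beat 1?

The harmony at that moment is B♭ major triad (B♭, D, F); E5 is not a chord tone.
It is approached by leap up from B♭4 and left by step down to D5.
Leap in, step out, metrically accented — an appoggiatura.

Appoggiatura.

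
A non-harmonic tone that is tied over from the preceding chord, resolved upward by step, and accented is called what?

Approach: by preparation — the pitch is first a chord tone, then held (tied or repeated) while the harmony changes under it. Departure: up by step. Metric position: strong.
A prepared dissonance that resolves upward by step — a retardation. (The same figure resolving downward would be a suspension.)

Retardation.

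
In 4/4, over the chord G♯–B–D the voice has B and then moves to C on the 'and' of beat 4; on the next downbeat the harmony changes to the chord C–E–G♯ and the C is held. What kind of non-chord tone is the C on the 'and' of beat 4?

The harmony at that moment is G♯ diminished triad (G♯, B, D); C is not a chord tone.
It is approached by step up from B and then sustained as the same pitch into the next harmony.
Arriving early and becoming a chord tone when the harmony changes — an anticipation.

Anticipation.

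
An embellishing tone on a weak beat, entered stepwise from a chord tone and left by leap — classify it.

Approach: by step. Departure: by leap. Metric position: weak.
Step in, leap out, from a weak position — an escape tone (échappée). (It is the mirror image of the appoggiatura, which leaps in and steps out on a strong beat.)

Escape tone.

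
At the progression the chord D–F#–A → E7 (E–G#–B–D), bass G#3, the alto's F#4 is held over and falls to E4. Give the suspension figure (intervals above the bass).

7–6 suspension.

At the second chord the bass is G#3. The suspended F#4 lies a seventh above the bass; after resolving down by step to E4, the interval above the bass becomes a sixth.
Suspension figures are named by those two intervals: 7–6.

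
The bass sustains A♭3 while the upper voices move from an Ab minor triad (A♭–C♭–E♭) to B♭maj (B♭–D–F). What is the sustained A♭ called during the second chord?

The harmony at that moment is B♭ major triad (B♭, D, F); A♭3 is not a chord tone.
It is held over (the same pitch as the preceding A♭3) and then sustained as the same pitch into the next harmony.
Sustained through a change of harmony — a pedal tone.

Pedal tone (pedal point).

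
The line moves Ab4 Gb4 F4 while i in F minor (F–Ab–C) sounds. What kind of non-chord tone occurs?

The harmony at that moment is F minor triad (F, Ab, C); Gb4 is not a chord tone.
It is approached by step down from Ab4 and left by step down to F4.
Step in, step out in the same direction — a passing tone.

Gb4 is a passing tone.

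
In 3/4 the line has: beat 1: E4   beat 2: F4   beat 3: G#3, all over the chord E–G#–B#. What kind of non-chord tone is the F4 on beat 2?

The harmony at that moment is E augmented triad (E, G#, B#); F4 is not a chord tone.
It is approached by step up from E4 and left by leap down to G#3.
Step in, leap out, on a weak beat — an escape tone.

Escape tone.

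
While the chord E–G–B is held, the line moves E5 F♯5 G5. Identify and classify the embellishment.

F♯5 is a passing tone.

The harmony at that moment is E minor triad (E, G, B); F♯5 is not a chord tone.
It is approached by step up from E5 and left by step up to G5.
Step in, step out in the same direction — a passing tone.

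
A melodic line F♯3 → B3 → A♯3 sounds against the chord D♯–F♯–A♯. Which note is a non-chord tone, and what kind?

The harmony at that moment is D♯ minor triad (D♯, F♯, A♯); B3 is not a chord tone.
It is approached by leap up from F♯3 and left by step down to A♯3.
Leap in, step out — an appoggiatura.

B3 is an appoggiatura.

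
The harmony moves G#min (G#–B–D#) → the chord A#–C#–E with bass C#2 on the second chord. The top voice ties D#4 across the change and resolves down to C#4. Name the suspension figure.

9–8 suspension.

At the second chord the bass is C#2. The suspended D#4 lies a ninth above the bass; after resolving down by step to C#4, the interval above the bass becomes an octave.
Suspension figures are named by those two intervals: 9–8.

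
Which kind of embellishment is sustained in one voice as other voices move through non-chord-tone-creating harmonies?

Approach: none. Departure: none — a single pitch is sustained while the chords change around it, passing through harmonies that do not contain it.
No melodic motion at all; the dissonance is created entirely by the moving harmonies against the stationary note — a pedal tone (pedal point).

Pedal tone.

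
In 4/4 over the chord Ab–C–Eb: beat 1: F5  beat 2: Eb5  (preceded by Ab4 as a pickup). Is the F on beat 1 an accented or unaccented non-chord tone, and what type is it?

Accented appoggiatura.

The harmony at that moment is Ab major triad (Ab, C, Eb); F5 is not a chord tone.
It is approached by leap up from Ab4 and left by step down to Eb5.
Leap in, step out — an appoggiatura.
It falls on the downbeat, so it is accented.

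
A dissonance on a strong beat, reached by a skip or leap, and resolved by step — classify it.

Approach: by leap. Departure: by step. Metric position: strong.
Leap in, step out, in a metrically strong position — an appoggiatura. (It is the mirror image of the escape tone, which steps in and leaps out from a weak position.)

Appoggiatura.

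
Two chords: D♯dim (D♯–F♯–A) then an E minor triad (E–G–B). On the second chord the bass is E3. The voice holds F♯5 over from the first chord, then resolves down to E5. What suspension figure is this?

9–8 suspension.

At the second chord the bass is E3. The suspended F♯5 lies a ninth above the bass; after resolving down by step to E5, the interval above the bass becomes an octave.
Suspension figures are named by those two intervals: 9–8.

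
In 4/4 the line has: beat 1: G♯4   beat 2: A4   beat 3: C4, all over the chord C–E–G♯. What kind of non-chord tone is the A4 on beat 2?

Escape tone.

The harmony at that moment is C augmented triad (C, E, G♯); A4 is not a chord tone.
It is approached by step up from G♯4 and left by leap down to C4.
Step in, leap out, on a weak beat — an escape tone.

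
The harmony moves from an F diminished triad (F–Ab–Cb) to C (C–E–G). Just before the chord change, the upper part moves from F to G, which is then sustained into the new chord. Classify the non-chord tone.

The harmony at that moment is F diminished triad (F, Ab, Cb); G is not a chord tone.
It is approached by step up from F and then sustained as the same pitch into the next harmony.
Arriving early and becoming a chord tone when the harmony changes — an anticipation.

G is an anticipation.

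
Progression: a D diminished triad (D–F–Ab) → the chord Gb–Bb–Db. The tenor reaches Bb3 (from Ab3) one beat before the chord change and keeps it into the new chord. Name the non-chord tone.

Bb3 is an anticipation.

The harmony at that moment is D diminished triad (D, F, Ab); Bb3 is not a chord tone.
It is approached by step up from Ab3 and then sustained as the same pitch into the next harmony.
Arriving early and becoming a chord tone when the harmony changes — an anticipation.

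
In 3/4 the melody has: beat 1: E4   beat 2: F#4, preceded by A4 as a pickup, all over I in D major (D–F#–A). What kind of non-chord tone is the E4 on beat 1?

The harmony at that moment is D major triad (D, F#, A); E4 is not a chord tone.
It is approached by leap down from A4 and left by step up to F#4.
Leap in, step out, metrically accented — an appoggiatura.

Appoggiatura.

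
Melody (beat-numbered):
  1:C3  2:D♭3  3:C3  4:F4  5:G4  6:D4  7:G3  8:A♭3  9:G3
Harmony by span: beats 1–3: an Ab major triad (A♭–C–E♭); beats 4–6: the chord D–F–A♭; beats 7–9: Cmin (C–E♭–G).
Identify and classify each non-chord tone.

The harmony at that moment is A♭ major triad (A♭, C, E♭); D♭3 is not a chord tone.
It is approached by step up from C3 and left by step down to C3.
Step away and step back to the same note — a neighbor tone (upper neighbor).
The harmony at that moment is D diminished triad (D, F, A♭); G4 is not a chord tone.
It is approached by step up from F4 and left by leap down to D4.
Step in, leap out — an escape tone.
The harmony at that moment is C minor triad (C, E♭, G); A♭3 is not a chord tone.
It is approached by step up from G3 and left by step down to G3.
Step away and step back to the same note — a neighbor tone (upper neighbor).

D♭3 (beat 2) — neighbor tone; G4 (beat 5) — escape tone; A♭3 (beat 8) — neighbor tone.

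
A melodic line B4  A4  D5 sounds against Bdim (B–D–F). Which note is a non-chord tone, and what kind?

The harmony at that moment is B diminished triad (B, D, F); A4 is not a chord tone.
It is approached by step down from B4 and left by leap up to D5.
Step in, leap out — an escape tone.

A4 is an escape tone.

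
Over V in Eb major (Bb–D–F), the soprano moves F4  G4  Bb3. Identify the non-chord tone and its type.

G4 is an escape tone.

The harmony at that moment is Bb major triad (Bb, D, F); G4 is not a chord tone.
It is approached by step up from F4 and left by leap down to Bb3.
Step in, leap out — an escape tone.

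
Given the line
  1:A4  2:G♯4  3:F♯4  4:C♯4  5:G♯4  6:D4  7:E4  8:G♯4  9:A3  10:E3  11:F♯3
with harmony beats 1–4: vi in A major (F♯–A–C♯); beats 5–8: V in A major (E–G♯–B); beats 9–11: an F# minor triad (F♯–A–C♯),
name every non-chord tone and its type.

The harmony at that moment is F♯ minor triad (F♯, A, C♯); G♯4 is not a chord tone.
It is approached by step down from A4 and left by step down to F♯4.
Step in, step out in the same direction — a passing tone.
The harmony at that moment is E major triad (E, G♯, B); D4 is not a chord tone.
It is approached by leap down from G♯4 and left by step up to E4.
Leap in, step out — an appoggiatura.
The harmony at that moment is F♯ minor triad (F♯, A, C♯); E3 is not a chord tone.
It is approached by leap down from A3 and left by step up to F♯3.
Leap in, step out — an appoggiatura.

G♯4 (beat 2) — passing tone; D4 (beat 6) — appoggiatura; E3 (beat 10) — appoggiatura.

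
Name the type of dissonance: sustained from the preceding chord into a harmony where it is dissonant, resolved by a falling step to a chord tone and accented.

Suspension.

Approach: by preparation — the pitch is first a chord tone, then held (tied or repeated) while the harmony changes under it. Departure: down by step. Metric position: strong.
A prepared dissonance that resolves downward by step — a suspension. (The same figure resolving upward would be a retardation.)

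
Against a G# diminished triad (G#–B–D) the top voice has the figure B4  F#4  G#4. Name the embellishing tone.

The harmony at that moment is G# diminished triad (G#, B, D); F#4 is not a chord tone.
It is approached by leap down from B4 and left by step up to G#4.
Leap in, step out — an appoggiatura.

F#4 is an appoggiatura.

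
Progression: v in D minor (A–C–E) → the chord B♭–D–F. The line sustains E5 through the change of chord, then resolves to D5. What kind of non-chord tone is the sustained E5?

E5 is a suspension.

The harmony at that moment is B♭ major triad (B♭, D, F); E5 is not a chord tone.
It is held over (the same pitch as the preceding E5) and left by step down to D5.
Held over from the previous chord and resolving down by step — a suspension.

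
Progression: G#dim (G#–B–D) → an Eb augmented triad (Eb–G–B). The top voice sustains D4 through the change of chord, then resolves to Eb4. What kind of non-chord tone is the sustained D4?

The harmony at that moment is Eb augmented triad (Eb, G, B); D4 is not a chord tone.
It is held over (the same pitch as the preceding D4) and left by step up to Eb4.
Held over from the previous chord and resolving up by step — a retardation.

D4 is a retardation.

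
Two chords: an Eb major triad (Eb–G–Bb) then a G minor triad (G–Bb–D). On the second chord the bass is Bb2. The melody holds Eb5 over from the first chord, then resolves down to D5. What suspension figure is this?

4–3 suspension.

At the second chord the bass is Bb2. The suspended Eb5 lies a fourth above the bass; after resolving down by step to D5, the interval above the bass becomes a third.
Suspension figures are named by those two intervals: 4–3.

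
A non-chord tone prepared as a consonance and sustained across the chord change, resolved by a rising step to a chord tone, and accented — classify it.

Approach: by preparation — the pitch is first a chord tone, then held (tied or repeated) while the harmony changes under it. Departure: up by step. Metric position: strong.
A prepared dissonance that resolves upward by step — a retardation. (The same figure resolving downward would be a suspension.)

Retardation.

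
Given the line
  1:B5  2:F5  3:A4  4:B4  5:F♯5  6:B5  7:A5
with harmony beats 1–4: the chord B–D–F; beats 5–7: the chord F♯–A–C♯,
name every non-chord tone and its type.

The harmony at that moment is B diminished triad (B, D, F); A4 is not a chord tone.
It is approached by leap down from F5 and left by step up to B4.
Leap in, step out — an appoggiatura.
The harmony at that moment is F♯ minor triad (F♯, A, C♯); B5 is not a chord tone.
It is approached by leap up from F♯5 and left by step down to A5.
Leap in, step out — an appoggiatura.

A4 (beat 3) — appoggiatura; B5 (beat 6) — appoggiatura.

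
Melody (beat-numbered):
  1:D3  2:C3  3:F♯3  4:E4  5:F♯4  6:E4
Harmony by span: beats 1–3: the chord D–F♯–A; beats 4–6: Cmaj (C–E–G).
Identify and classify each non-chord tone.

The harmony at that moment is D major triad (D, F♯, A); C3 is not a chord tone.
It is approached by step down from D3 and left by leap up to F♯3.
Step in, leap out — an escape tone.
The harmony at that moment is C major triad (C, E, G); F♯4 is not a chord tone.
It is approached by step up from E4 and left by step down to E4.
Step away and step back to the same note — a neighbor tone (upper neighbor).

C3 (beat 2) — escape tone; F♯4 (beat 5) — neighbor tone.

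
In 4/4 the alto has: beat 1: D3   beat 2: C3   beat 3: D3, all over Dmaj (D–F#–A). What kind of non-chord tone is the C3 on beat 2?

Lower neighbor tone.

The harmony at that moment is D major triad (D, F#, A); C3 is not a chord tone.
It is approached by step down from D3 and left by step up to D3.
Step away and step back to the same note — a neighbor tone (lower neighbor).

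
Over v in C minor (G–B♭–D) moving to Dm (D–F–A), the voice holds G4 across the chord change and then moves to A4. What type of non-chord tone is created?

G4 is a retardation.

The harmony at that moment is D minor triad (D, F, A); G4 is not a chord tone.
It is held over (the same pitch as the preceding G4) and left by step up to A4.
Held over from the previous chord and resolving up by step — a retardation.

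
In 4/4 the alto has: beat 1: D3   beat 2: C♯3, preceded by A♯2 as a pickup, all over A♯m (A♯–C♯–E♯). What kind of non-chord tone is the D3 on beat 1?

The harmony at that moment is A♯ minor triad (A♯, C♯, E♯); D3 is not a chord tone.
It is approached by leap up from A♯2 and left by step down to C♯3.
Leap in, step out, metrically accented — an appoggiatura.

Appoggiatura.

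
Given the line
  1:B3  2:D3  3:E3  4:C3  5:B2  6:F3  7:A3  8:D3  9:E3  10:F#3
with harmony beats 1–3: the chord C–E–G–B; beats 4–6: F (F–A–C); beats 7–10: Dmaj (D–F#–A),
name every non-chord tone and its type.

D3 (beat 2) — appoggiatura; B2 (beat 5) — escape tone; E3 (beat 9) — passing tone.

The harmony at that moment is C major seventh chord (C, E, G, B); D3 is not a chord tone.
It is approached by leap down from B3 and left by step up to E3.
Leap in, step out — an appoggiatura.
The harmony at that moment is F major triad (F, A, C); B2 is not a chord tone.
It is approached by step down from C3 and left by leap up to F3.
Step in, leap out — an escape tone.
The harmony at that moment is D major triad (D, F#, A); E3 is not a chord tone.
It is approached by step up from D3 and left by step up to F#3.
Step in, step out in the same direction — a passing tone.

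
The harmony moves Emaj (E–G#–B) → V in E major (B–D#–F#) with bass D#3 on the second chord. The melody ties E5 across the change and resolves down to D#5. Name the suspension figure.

At the second chord the bass is D#3. The suspended E5 lies a ninth above the bass; after resolving down by step to D#5, the interval above the bass becomes an octave.
Suspension figures are named by those two intervals: 9–8.

9–8 suspension.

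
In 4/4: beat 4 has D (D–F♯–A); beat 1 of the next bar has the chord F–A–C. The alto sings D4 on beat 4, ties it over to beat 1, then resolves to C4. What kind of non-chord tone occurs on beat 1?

The harmony at that moment is F major triad (F, A, C); D4 is not a chord tone.
It is held over (the same pitch as the preceding D4) and left by step down to C4.
Held over from the previous chord and resolving down by step — a suspension.

Suspension.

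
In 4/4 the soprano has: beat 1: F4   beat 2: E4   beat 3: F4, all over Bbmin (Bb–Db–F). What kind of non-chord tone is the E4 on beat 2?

The harmony at that moment is Bb minor triad (Bb, Db, F); E4 is not a chord tone.
It is approached by step down from F4 and left by step up to F4.
Step away and step back to the same note — a neighbor tone (lower neighbor).

Lower neighbor tone.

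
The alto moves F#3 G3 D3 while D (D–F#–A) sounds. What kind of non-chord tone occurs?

The harmony at that moment is D major triad (D, F#, A); G3 is not a chord tone.
It is approached by step up from F#3 and left by leap down to D3.
Step in, leap out — an escape tone.

G3 is an escape tone.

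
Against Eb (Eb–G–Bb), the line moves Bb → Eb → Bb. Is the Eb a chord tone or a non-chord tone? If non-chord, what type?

Chord tone (the root of Eb major triad).

Eb major triad contains Eb, G, Bb; Eb is the root, so it is a chord tone.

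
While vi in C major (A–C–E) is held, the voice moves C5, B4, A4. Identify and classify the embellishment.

B4 is a passing tone.

The harmony at that moment is A minor triad (A, C, E); B4 is not a chord tone.
It is approached by step down from C5 and left by step down to A4.
Step in, step out in the same direction — a passing tone.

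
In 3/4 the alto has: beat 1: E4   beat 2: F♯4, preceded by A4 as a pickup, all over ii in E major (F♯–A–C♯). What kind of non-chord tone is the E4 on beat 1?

Appoggiatura.

The harmony at that moment is F♯ minor triad (F♯, A, C♯); E4 is not a chord tone.
It is approached by leap down from A4 and left by step up to F♯4.
Leap in, step out, metrically accented — an appoggiatura.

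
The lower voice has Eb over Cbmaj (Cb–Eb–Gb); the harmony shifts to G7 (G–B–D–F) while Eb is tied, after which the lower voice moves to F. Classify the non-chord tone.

The harmony at that moment is G dominant seventh chord (G, B, D, F); Eb is not a chord tone.
It is held over (the same pitch as the preceding Eb) and left by step up to F.
Held over from the previous chord and resolving up by step — a retardation.

Eb is a retardation.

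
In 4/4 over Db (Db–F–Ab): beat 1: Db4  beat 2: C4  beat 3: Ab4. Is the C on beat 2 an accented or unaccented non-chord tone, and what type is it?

The harmony at that moment is Db major triad (Db, F, Ab); C4 is not a chord tone.
It is approached by step down from Db4 and left by leap up to Ab4.
Step in, leap out — an escape tone.
It falls on a weak beat, so it is unaccented.

Unaccented escape tone.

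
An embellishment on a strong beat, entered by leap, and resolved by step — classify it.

Approach: by leap. Departure: by step. Metric position: strong.
Leap in, step out, in a metrically strong position — an appoggiatura. (It is the mirror image of the escape tone, which steps in and leaps out from a weak position.)

Appoggiatura.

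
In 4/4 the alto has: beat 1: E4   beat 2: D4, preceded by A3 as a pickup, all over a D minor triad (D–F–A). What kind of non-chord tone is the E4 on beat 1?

The harmony at that moment is D minor triad (D, F, A); E4 is not a chord tone.
It is approached by leap up from A3 and left by step down to D4.
Leap in, step out, metrically accented — an appoggiatura.

Appoggiatura.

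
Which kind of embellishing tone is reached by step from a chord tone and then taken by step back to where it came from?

Neighbor tone.

Approach: by step. Departure: by step in the opposite direction, back to the starting pitch.
Stepwise on both sides but reversing to return to the same chord tone — a neighbor tone. (Had it continued onward in the same direction it would be a passing tone instead.)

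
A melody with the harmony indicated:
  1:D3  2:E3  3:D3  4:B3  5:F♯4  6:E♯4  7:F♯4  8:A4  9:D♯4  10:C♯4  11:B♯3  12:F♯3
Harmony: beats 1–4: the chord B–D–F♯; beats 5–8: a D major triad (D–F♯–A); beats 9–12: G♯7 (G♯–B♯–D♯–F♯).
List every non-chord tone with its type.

The harmony at that moment is B minor triad (B, D, F♯); E3 is not a chord tone.
It is approached by step up from D3 and left by step down to D3.
Step away and step back to the same note — a neighbor tone (upper neighbor).
The harmony at that moment is D major triad (D, F♯, A); E♯4 is not a chord tone.
It is approached by step down from F♯4 and left by step up to F♯4.
Step away and step back to the same note — a neighbor tone (lower neighbor).
The harmony at that moment is G♯ dominant seventh chord (G♯, B♯, D♯, F♯); C♯4 is not a chord tone.
It is approached by step down from D♯4 and left by step down to B♯3.
Step in, step out in the same direction — a passing tone.

E3 (beat 2) — neighbor tone; E♯4 (beat 6) — neighbor tone; C♯4 (beat 10) — passing tone.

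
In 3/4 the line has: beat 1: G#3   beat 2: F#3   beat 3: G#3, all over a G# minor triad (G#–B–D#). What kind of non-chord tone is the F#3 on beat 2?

Lower neighbor tone.

The harmony at that moment is G# minor triad (G#, B, D#); F#3 is not a chord tone.
It is approached by step down from G#3 and left by step up to G#3.
Step away and step back to the same note — a neighbor tone (lower neighbor).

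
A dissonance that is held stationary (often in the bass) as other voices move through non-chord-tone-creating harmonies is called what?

Approach: none. Departure: none — a single pitch is sustained while the chords change around it, passing through harmonies that do not contain it.
No melodic motion at all; the dissonance is created entirely by the moving harmonies against the stationary note — a pedal tone (pedal point).

Pedal tone.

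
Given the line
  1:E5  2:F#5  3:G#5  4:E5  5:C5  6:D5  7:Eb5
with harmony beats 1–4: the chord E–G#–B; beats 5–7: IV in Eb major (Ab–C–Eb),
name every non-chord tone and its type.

F#5 (beat 2) — passing tone; D5 (beat 6) — passing tone.

The harmony at that moment is E major triad (E, G#, B); F#5 is not a chord tone.
It is approached by step up from E5 and left by step up to G#5.
Step in, step out in the same direction — a passing tone.
The harmony at that moment is Ab major triad (Ab, C, Eb); D5 is not a chord tone.
It is approached by step up from C5 and left by step up to Eb5.
Step in, step out in the same direction — a passing tone.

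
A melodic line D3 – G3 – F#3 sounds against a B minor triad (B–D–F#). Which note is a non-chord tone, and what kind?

G3 is an appoggiatura.

The harmony at that moment is B minor triad (B, D, F#); G3 is not a chord tone.
It is approached by leap up from D3 and left by step down to F#3.
Leap in, step out — an appoggiatura.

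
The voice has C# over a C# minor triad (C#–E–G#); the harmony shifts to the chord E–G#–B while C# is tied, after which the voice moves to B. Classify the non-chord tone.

C# is a suspension.

The harmony at that moment is E major triad (E, G#, B); C# is not a chord tone.
It is held over (the same pitch as the preceding C#) and left by step down to B.
Held over from the previous chord and resolving down by step — a suspension.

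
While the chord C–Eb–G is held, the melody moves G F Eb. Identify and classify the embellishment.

F is a passing tone.

The harmony at that moment is C minor triad (C, Eb, G); F is not a chord tone.
It is approached by step down from G and left by step down to Eb.
Step in, step out in the same direction — a passing tone.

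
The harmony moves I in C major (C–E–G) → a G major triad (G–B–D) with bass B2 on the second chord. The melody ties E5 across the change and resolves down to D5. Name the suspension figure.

At the second chord the bass is B2. The suspended E5 lies a fourth above the bass; after resolving down by step to D5, the interval above the bass becomes a third.
Suspension figures are named by those two intervals: 4–3.

4–3 suspension.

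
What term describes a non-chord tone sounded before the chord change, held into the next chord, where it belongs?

Approach: ahead of the chord change (typically by step), so it is dissonant against the current harmony. Departure: none — the same pitch is restated or held and is a chord tone of the new harmony.
Dissonant first, consonant once the harmony catches up: the note simply arrives early — an anticipation. (The reverse timing, consonant first and dissonant after the change, would be a suspension or retardation.)

Anticipation.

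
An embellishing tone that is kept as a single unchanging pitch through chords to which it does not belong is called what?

Pedal tone.

Approach: none. Departure: none — a single pitch is sustained while the chords change around it, passing through harmonies that do not contain it.
No melodic motion at all; the dissonance is created entirely by the moving harmonies against the stationary note — a pedal tone (pedal point).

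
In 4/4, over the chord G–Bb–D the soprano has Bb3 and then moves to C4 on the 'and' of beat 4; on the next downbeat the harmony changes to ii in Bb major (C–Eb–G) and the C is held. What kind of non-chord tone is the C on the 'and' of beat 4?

The harmony at that moment is G minor triad (G, Bb, D); C4 is not a chord tone.
It is approached by step up from Bb3 and then sustained as the same pitch into the next harmony.
Arriving early and becoming a chord tone when the harmony changes — an anticipation.

Anticipation.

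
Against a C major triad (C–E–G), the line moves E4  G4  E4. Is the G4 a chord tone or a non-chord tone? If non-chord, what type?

C major triad contains C, E, G; G is the fifth, so it is a chord tone.

Chord tone (the fifth of C major triad).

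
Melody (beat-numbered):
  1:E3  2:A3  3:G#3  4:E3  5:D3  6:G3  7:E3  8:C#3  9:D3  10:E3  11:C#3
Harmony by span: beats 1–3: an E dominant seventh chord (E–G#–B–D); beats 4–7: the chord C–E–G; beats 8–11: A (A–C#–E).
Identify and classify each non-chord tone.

The harmony at that moment is E dominant seventh chord (E, G#, B, D); A3 is not a chord tone.
It is approached by leap up from E3 and left by step down to G#3.
Leap in, step out — an appoggiatura.
The harmony at that moment is C major triad (C, E, G); D3 is not a chord tone.
It is approached by step down from E3 and left by leap up to G3.
Step in, leap out — an escape tone.
The harmony at that moment is A major triad (A, C#, E); D3 is not a chord tone.
It is approached by step up from C#3 and left by step up to E3.
Step in, step out in the same direction — a passing tone.

A3 (beat 2) — appoggiatura; D3 (beat 5) — escape tone; D3 (beat 9) — passing tone.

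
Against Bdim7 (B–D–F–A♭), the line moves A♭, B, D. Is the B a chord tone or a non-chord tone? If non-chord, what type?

B diminished seventh chord contains B, D, F, A♭; B is the root, so it is a chord tone.

Chord tone (the root of B diminished seventh chord).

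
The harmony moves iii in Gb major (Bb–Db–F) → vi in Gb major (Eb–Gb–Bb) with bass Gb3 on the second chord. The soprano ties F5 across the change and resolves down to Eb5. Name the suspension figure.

At the second chord the bass is Gb3. The suspended F5 lies a seventh above the bass; after resolving down by step to Eb5, the interval above the bass becomes a sixth.
Suspension figures are named by those two intervals: 7–6.

7–6 suspension.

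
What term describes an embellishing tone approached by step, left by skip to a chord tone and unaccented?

Approach: by step. Departure: by leap. Metric position: weak.
Step in, leap out, from a weak position — an escape tone (échappée). (It is the mirror image of the appoggiatura, which leaps in and steps out on a strong beat.)

Escape tone.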